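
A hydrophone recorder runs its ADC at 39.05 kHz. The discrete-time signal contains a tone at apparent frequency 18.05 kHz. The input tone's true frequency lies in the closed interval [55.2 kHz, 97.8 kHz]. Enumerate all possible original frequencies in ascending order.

57.1 kHz, 60.05 kHz, 96.15 kHz

Frequencies that alias to 18.05 kHz are k·fs ± 18.05 kHz for integer k ≥ 0.
k=0: 18.05 kHz.
k=1: 21 kHz, 57.1 kHz.
k=2: 60.05 kHz, 96.15 kHz.
k=3: 99.1 kHz, 135.2 kHz.
Within [55.2 kHz, 97.8 kHz]: 57.1 kHz, 60.05 kHz, 96.15 kHz.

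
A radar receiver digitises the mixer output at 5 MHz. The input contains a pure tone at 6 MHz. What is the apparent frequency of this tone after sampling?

1 MHz

6 MHz mod fs = 1 MHz.
1 MHz ≤ fs/2 = 2.5 MHz, appears at 1 MHz.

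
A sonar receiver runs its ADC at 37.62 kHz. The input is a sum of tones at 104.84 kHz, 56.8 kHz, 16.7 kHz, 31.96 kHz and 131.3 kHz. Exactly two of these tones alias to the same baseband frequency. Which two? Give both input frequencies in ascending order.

56.8 kHz, 131.3 kHz

fs/2 = 18.81 kHz.
104.84 kHz mod fs = 29.6 kHz.
29.6 kHz > fs/2 = 18.81 kHz, folds to fs − 29.6 kHz = 8.02 kHz.
56.8 kHz mod fs = 19.18 kHz.
19.18 kHz > fs/2 = 18.81 kHz, folds to fs − 19.18 kHz = 18.44 kHz.
16.7 kHz ≤ fs/2 = 18.81 kHz, passes unchanged.
31.96 kHz > fs/2 = 18.81 kHz, folds to fs − 31.96 kHz = 5.66 kHz.
131.3 kHz mod fs = 18.44 kHz.
18.44 kHz ≤ fs/2 = 18.81 kHz, appears at 18.44 kHz.
56.8 kHz and 131.3 kHz both map to 18.44 kHz.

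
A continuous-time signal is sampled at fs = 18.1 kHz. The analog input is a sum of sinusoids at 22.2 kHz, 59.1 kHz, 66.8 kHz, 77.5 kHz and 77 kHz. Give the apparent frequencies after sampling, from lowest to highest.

fs/2 = 9.05 kHz.
22.2 kHz mod fs = 4.1 kHz.
4.1 kHz ≤ fs/2 = 9.05 kHz, appears at 4.1 kHz.
59.1 kHz mod fs = 4.8 kHz.
4.8 kHz ≤ fs/2 = 9.05 kHz, appears at 4.8 kHz.
66.8 kHz mod fs = 12.5 kHz.
12.5 kHz > fs/2 = 9.05 kHz, folds to fs − 12.5 kHz = 5.6 kHz.
77.5 kHz mod fs = 5.1 kHz.
5.1 kHz ≤ fs/2 = 9.05 kHz, appears at 5.1 kHz.
77 kHz mod fs = 4.6 kHz.
4.6 kHz ≤ fs/2 = 9.05 kHz, appears at 4.6 kHz.
Distinct values: {4.1 kHz, 4.6 kHz, 4.8 kHz, 5.1 kHz, 5.6 kHz}.

4.1 kHz, 4.6 kHz, 4.8 kHz, 5.1 kHz, 5.6 kHz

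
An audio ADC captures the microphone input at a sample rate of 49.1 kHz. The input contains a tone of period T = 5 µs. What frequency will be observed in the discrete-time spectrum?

T = 5 µs → f = 1/T = 200 kHz.
200 kHz mod fs = 3.6 kHz.
3.6 kHz ≤ fs/2 = 24.55 kHz, appears at 3.6 kHz.

3.6 kHz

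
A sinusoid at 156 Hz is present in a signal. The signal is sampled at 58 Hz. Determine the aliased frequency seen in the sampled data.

18 Hz

156 Hz mod fs = 40 Hz.
40 Hz > fs/2 = 29 Hz, folds to fs − 40 Hz = 18 Hz.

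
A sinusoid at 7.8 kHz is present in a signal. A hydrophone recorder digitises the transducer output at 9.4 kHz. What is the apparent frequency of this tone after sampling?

7.8 kHz > fs/2 = 4.7 kHz, folds to fs − 7.8 kHz = 1.6 kHz.

1.6 kHz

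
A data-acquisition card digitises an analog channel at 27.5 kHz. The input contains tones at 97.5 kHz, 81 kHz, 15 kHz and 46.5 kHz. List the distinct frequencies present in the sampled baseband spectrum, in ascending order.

1.5 kHz, 8.5 kHz, 12.5 kHz

fs/2 = 13.75 kHz.
97.5 kHz mod fs = 15 kHz.
15 kHz > fs/2 = 13.75 kHz, folds to fs − 15 kHz = 12.5 kHz.
81 kHz mod fs = 26 kHz.
26 kHz > fs/2 = 13.75 kHz, folds to fs − 26 kHz = 1.5 kHz.
15 kHz > fs/2 = 13.75 kHz, folds to fs − 15 kHz = 12.5 kHz.
46.5 kHz mod fs = 19 kHz.
19 kHz > fs/2 = 13.75 kHz, folds to fs − 19 kHz = 8.5 kHz.
Distinct values: {1.5 kHz, 8.5 kHz, 12.5 kHz}.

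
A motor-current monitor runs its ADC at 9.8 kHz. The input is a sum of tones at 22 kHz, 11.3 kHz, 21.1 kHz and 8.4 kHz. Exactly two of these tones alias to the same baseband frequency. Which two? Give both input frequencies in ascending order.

11.3 kHz, 21.1 kHz

fs/2 = 4.9 kHz.
22 kHz mod fs = 2.4 kHz.
2.4 kHz ≤ fs/2 = 4.9 kHz, appears at 2.4 kHz.
11.3 kHz mod fs = 1.5 kHz.
1.5 kHz ≤ fs/2 = 4.9 kHz, appears at 1.5 kHz.
21.1 kHz mod fs = 1.5 kHz.
1.5 kHz ≤ fs/2 = 4.9 kHz, appears at 1.5 kHz.
8.4 kHz > fs/2 = 4.9 kHz, folds to fs − 8.4 kHz = 1.4 kHz.
11.3 kHz and 21.1 kHz both map to 1.5 kHz.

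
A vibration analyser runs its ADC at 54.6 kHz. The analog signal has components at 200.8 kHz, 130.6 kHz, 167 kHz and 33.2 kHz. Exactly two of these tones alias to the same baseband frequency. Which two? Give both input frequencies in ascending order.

fs/2 = 27.3 kHz.
200.8 kHz mod fs = 37 kHz.
37 kHz > fs/2 = 27.3 kHz, folds to fs − 37 kHz = 17.6 kHz.
130.6 kHz mod fs = 21.4 kHz.
21.4 kHz ≤ fs/2 = 27.3 kHz, appears at 21.4 kHz.
167 kHz mod fs = 3.2 kHz.
3.2 kHz ≤ fs/2 = 27.3 kHz, appears at 3.2 kHz.
33.2 kHz > fs/2 = 27.3 kHz, folds to fs − 33.2 kHz = 21.4 kHz.
33.2 kHz and 130.6 kHz both map to 21.4 kHz.

33.2 kHz, 130.6 kHz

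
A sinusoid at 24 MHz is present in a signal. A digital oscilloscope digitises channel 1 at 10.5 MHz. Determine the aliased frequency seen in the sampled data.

24 MHz mod fs = 3 MHz.
3 MHz ≤ fs/2 = 5.25 MHz, appears at 3 MHz.

3 MHz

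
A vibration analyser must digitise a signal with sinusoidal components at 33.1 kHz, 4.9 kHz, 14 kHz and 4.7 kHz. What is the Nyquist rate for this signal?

Highest-frequency component: 33.1 kHz.
Nyquist rate = 2 × 33.1 kHz = 66.2 kHz.

66.2 kHz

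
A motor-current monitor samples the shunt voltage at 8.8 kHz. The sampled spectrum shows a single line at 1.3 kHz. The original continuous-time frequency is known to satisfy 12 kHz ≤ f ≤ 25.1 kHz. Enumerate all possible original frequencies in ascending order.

Frequencies that alias to 1.3 kHz are k·fs ± 1.3 kHz for integer k ≥ 0.
k=0: 1.3 kHz.
k=1: 7.5 kHz, 10.1 kHz.
k=2: 16.3 kHz, 18.9 kHz.
k=3: 25.1 kHz, 27.7 kHz.
k=4: 33.9 kHz, 36.5 kHz.
Within [12 kHz, 25.1 kHz]: 16.3 kHz, 18.9 kHz, 25.1 kHz.

16.3 kHz, 18.9 kHz, 25.1 kHz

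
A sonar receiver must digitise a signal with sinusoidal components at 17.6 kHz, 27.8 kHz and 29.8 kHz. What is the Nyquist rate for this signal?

Highest-frequency component: 29.8 kHz.
Nyquist rate = 2 × 29.8 kHz = 59.6 kHz.

59.6 kHz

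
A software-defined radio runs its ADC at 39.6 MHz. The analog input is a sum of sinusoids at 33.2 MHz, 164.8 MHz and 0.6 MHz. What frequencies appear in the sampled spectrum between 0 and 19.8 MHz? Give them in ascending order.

fs/2 = 19.8 MHz.
33.2 MHz > fs/2 = 19.8 MHz, folds to fs − 33.2 MHz = 6.4 MHz.
164.8 MHz mod fs = 6.4 MHz.
6.4 MHz ≤ fs/2 = 19.8 MHz, appears at 6.4 MHz.
0.6 MHz ≤ fs/2 = 19.8 MHz, passes unchanged.
Distinct values: {0.6 MHz, 6.4 MHz}.

0.6 MHz, 6.4 MHz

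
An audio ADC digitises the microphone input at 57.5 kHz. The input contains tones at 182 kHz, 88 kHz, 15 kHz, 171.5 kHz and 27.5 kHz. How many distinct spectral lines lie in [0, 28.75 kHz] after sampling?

fs/2 = 28.75 kHz.
182 kHz mod fs = 9.5 kHz.
9.5 kHz ≤ fs/2 = 28.75 kHz, appears at 9.5 kHz.
88 kHz mod fs = 30.5 kHz.
30.5 kHz > fs/2 = 28.75 kHz, folds to fs − 30.5 kHz = 27 kHz.
15 kHz ≤ fs/2 = 28.75 kHz, passes unchanged.
171.5 kHz mod fs = 56.5 kHz.
56.5 kHz > fs/2 = 28.75 kHz, folds to fs − 56.5 kHz = 1 kHz.
27.5 kHz ≤ fs/2 = 28.75 kHz, passes unchanged.
Distinct values: {1 kHz, 9.5 kHz, 15 kHz, 27 kHz, 27.5 kHz} → 5.

5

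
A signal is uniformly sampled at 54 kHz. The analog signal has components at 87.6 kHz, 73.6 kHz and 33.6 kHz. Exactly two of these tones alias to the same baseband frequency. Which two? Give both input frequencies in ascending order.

fs/2 = 27 kHz.
87.6 kHz mod fs = 33.6 kHz.
33.6 kHz > fs/2 = 27 kHz, folds to fs − 33.6 kHz = 20.4 kHz.
73.6 kHz mod fs = 19.6 kHz.
19.6 kHz ≤ fs/2 = 27 kHz, appears at 19.6 kHz.
33.6 kHz > fs/2 = 27 kHz, folds to fs − 33.6 kHz = 20.4 kHz.
33.6 kHz and 87.6 kHz both map to 20.4 kHz.

33.6 kHz, 87.6 kHz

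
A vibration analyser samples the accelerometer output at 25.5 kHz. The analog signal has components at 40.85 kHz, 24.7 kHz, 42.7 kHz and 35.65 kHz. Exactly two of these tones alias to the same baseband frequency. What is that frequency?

fs/2 = 12.75 kHz.
40.85 kHz mod fs = 15.35 kHz.
15.35 kHz > fs/2 = 12.75 kHz, folds to fs − 15.35 kHz = 10.15 kHz.
24.7 kHz > fs/2 = 12.75 kHz, folds to fs − 24.7 kHz = 0.8 kHz.
42.7 kHz mod fs = 17.2 kHz.
17.2 kHz > fs/2 = 12.75 kHz, folds to fs − 17.2 kHz = 8.3 kHz.
35.65 kHz mod fs = 10.15 kHz.
10.15 kHz ≤ fs/2 = 12.75 kHz, appears at 10.15 kHz.
35.65 kHz and 40.85 kHz both map to 10.15 kHz.

10.15 kHz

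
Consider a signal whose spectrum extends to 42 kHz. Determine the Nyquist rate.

Nyquist rate = 2 × 42 kHz = 84 kHz.

84 kHz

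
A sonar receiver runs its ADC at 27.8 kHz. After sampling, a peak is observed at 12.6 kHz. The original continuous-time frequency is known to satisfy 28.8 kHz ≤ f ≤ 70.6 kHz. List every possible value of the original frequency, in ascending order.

40.4 kHz, 43 kHz, 68.2 kHz

Frequencies that alias to 12.6 kHz are k·fs ± 12.6 kHz for integer k ≥ 0.
k=0: 12.6 kHz.
k=1: 15.2 kHz, 40.4 kHz.
k=2: 43 kHz, 68.2 kHz.
k=3: 70.8 kHz, 96 kHz.
Within [28.8 kHz, 70.6 kHz]: 40.4 kHz, 43 kHz, 68.2 kHz.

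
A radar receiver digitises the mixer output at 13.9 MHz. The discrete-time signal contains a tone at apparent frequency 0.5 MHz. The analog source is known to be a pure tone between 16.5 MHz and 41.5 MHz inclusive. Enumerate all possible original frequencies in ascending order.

Frequencies that alias to 0.5 MHz are k·fs ± 0.5 MHz for integer k ≥ 0.
k=0: 0.5 MHz.
k=1: 13.4 MHz, 14.4 MHz.
k=2: 27.3 MHz, 28.3 MHz.
k=3: 41.2 MHz, 42.2 MHz.
k=4: 55.1 MHz, 56.1 MHz.
Within [16.5 MHz, 41.5 MHz]: 27.3 MHz, 28.3 MHz, 41.2 MHz.

27.3 MHz, 28.3 MHz, 41.2 MHz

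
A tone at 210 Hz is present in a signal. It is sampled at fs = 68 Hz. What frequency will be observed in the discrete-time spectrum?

210 Hz mod fs = 6 Hz.
6 Hz ≤ fs/2 = 34 Hz, appears at 6 Hz.

6 Hz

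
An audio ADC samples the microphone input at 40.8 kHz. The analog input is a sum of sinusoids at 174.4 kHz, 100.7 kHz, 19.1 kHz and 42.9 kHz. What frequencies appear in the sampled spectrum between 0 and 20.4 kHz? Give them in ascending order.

fs/2 = 20.4 kHz.
174.4 kHz mod fs = 11.2 kHz.
11.2 kHz ≤ fs/2 = 20.4 kHz, appears at 11.2 kHz.
100.7 kHz mod fs = 19.1 kHz.
19.1 kHz ≤ fs/2 = 20.4 kHz, appears at 19.1 kHz.
19.1 kHz ≤ fs/2 = 20.4 kHz, passes unchanged.
42.9 kHz mod fs = 2.1 kHz.
2.1 kHz ≤ fs/2 = 20.4 kHz, appears at 2.1 kHz.
Distinct values: {2.1 kHz, 11.2 kHz, 19.1 kHz}.

2.1 kHz, 11.2 kHz, 19.1 kHz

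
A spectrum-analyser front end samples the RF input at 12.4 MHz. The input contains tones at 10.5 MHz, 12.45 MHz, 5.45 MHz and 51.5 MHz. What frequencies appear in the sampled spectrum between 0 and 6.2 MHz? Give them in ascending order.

0.05 MHz, 1.9 MHz, 5.45 MHz

fs/2 = 6.2 MHz.
10.5 MHz > fs/2 = 6.2 MHz, folds to fs − 10.5 MHz = 1.9 MHz.
12.45 MHz mod fs = 0.05 MHz.
0.05 MHz ≤ fs/2 = 6.2 MHz, appears at 0.05 MHz.
5.45 MHz ≤ fs/2 = 6.2 MHz, passes unchanged.
51.5 MHz mod fs = 1.9 MHz.
1.9 MHz ≤ fs/2 = 6.2 MHz, appears at 1.9 MHz.
Distinct values: {0.05 MHz, 1.9 MHz, 5.45 MHz}.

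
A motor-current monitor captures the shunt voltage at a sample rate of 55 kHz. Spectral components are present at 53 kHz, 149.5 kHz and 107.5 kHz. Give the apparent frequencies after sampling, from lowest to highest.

fs/2 = 27.5 kHz.
53 kHz > fs/2 = 27.5 kHz, folds to fs − 53 kHz = 2 kHz.
149.5 kHz mod fs = 39.5 kHz.
39.5 kHz > fs/2 = 27.5 kHz, folds to fs − 39.5 kHz = 15.5 kHz.
107.5 kHz mod fs = 52.5 kHz.
52.5 kHz > fs/2 = 27.5 kHz, folds to fs − 52.5 kHz = 2.5 kHz.
Distinct values: {2 kHz, 2.5 kHz, 15.5 kHz}.

2 kHz, 2.5 kHz, 15.5 kHz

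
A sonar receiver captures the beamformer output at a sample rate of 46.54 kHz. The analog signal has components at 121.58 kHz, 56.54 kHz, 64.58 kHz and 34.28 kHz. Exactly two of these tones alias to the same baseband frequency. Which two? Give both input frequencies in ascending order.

fs/2 = 23.27 kHz.
121.58 kHz mod fs = 28.5 kHz.
28.5 kHz > fs/2 = 23.27 kHz, folds to fs − 28.5 kHz = 18.04 kHz.
56.54 kHz mod fs = 10 kHz.
10 kHz ≤ fs/2 = 23.27 kHz, appears at 10 kHz.
64.58 kHz mod fs = 18.04 kHz.
18.04 kHz ≤ fs/2 = 23.27 kHz, appears at 18.04 kHz.
34.28 kHz > fs/2 = 23.27 kHz, folds to fs − 34.28 kHz = 12.26 kHz.
64.58 kHz and 121.58 kHz both map to 18.04 kHz.

64.58 kHz, 121.58 kHz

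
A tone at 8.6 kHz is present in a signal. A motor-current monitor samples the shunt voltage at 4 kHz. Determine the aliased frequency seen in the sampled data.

0.6 kHz

8.6 kHz mod fs = 0.6 kHz.
0.6 kHz ≤ fs/2 = 2 kHz, appears at 0.6 kHz.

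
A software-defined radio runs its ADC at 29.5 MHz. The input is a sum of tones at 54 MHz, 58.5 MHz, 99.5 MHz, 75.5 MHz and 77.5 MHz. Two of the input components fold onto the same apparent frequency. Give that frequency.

11 MHz

fs/2 = 14.75 MHz.
54 MHz mod fs = 24.5 MHz.
24.5 MHz > fs/2 = 14.75 MHz, folds to fs − 24.5 MHz = 5 MHz.
58.5 MHz mod fs = 29 MHz.
29 MHz > fs/2 = 14.75 MHz, folds to fs − 29 MHz = 0.5 MHz.
99.5 MHz mod fs = 11 MHz.
11 MHz ≤ fs/2 = 14.75 MHz, appears at 11 MHz.
75.5 MHz mod fs = 16.5 MHz.
16.5 MHz > fs/2 = 14.75 MHz, folds to fs − 16.5 MHz = 13 MHz.
77.5 MHz mod fs = 18.5 MHz.
18.5 MHz > fs/2 = 14.75 MHz, folds to fs − 18.5 MHz = 11 MHz.
77.5 MHz and 99.5 MHz both map to 11 MHz.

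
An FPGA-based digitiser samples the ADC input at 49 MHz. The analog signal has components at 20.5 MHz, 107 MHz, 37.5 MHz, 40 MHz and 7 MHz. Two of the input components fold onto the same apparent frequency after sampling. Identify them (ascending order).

fs/2 = 24.5 MHz.
20.5 MHz ≤ fs/2 = 24.5 MHz, passes unchanged.
107 MHz mod fs = 9 MHz.
9 MHz ≤ fs/2 = 24.5 MHz, appears at 9 MHz.
37.5 MHz > fs/2 = 24.5 MHz, folds to fs − 37.5 MHz = 11.5 MHz.
40 MHz > fs/2 = 24.5 MHz, folds to fs − 40 MHz = 9 MHz.
7 MHz ≤ fs/2 = 24.5 MHz, passes unchanged.
40 MHz and 107 MHz both map to 9 MHz.

40 MHz, 107 MHz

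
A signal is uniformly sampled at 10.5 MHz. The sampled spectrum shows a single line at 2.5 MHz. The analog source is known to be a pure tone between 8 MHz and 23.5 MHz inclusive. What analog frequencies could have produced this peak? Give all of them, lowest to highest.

Frequencies that alias to 2.5 MHz are k·fs ± 2.5 MHz for integer k ≥ 0.
k=0: 2.5 MHz.
k=1: 8 MHz, 13 MHz.
k=2: 18.5 MHz, 23.5 MHz.
k=3: 29 MHz, 34 MHz.
Within [8 MHz, 23.5 MHz]: 8 MHz, 13 MHz, 18.5 MHz, 23.5 MHz.

8 MHz, 13 MHz, 18.5 MHz, 23.5 MHz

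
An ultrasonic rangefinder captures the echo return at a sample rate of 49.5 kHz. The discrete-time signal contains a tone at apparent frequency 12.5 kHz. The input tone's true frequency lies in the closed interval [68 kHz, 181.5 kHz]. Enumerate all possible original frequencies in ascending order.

86.5 kHz, 111.5 kHz, 136 kHz, 161 kHz

Frequencies that alias to 12.5 kHz are k·fs ± 12.5 kHz for integer k ≥ 0.
k=0: 12.5 kHz.
k=1: 37 kHz, 62 kHz.
k=2: 86.5 kHz, 111.5 kHz.
k=3: 136 kHz, 161 kHz.
k=4: 185.5 kHz, 210.5 kHz.
Within [68 kHz, 181.5 kHz]: 86.5 kHz, 111.5 kHz, 136 kHz, 161 kHz.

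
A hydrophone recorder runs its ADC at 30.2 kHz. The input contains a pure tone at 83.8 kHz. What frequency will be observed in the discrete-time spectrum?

83.8 kHz mod fs = 23.4 kHz.
23.4 kHz > fs/2 = 15.1 kHz, folds to fs − 23.4 kHz = 6.8 kHz.

6.8 kHz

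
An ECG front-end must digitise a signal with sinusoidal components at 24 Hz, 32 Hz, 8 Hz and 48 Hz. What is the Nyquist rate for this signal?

Highest-frequency component: 48 Hz.
Nyquist rate = 2 × 48 Hz = 96 Hz.

96 Hz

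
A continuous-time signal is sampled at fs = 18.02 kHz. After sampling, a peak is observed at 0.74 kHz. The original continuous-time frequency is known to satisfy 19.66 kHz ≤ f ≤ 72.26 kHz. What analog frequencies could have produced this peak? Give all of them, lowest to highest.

35.3 kHz, 36.78 kHz, 53.32 kHz, 54.8 kHz, 71.34 kHz

Frequencies that alias to 0.74 kHz are k·fs ± 0.74 kHz for integer k ≥ 0.
k=0: 0.74 kHz.
k=1: 17.28 kHz, 18.76 kHz.
k=2: 35.3 kHz, 36.78 kHz.
k=3: 53.32 kHz, 54.8 kHz.
k=4: 71.34 kHz, 72.82 kHz.
k=5: 89.36 kHz, 90.84 kHz.
Within [19.66 kHz, 72.26 kHz]: 35.3 kHz, 36.78 kHz, 53.32 kHz, 54.8 kHz, 71.34 kHz.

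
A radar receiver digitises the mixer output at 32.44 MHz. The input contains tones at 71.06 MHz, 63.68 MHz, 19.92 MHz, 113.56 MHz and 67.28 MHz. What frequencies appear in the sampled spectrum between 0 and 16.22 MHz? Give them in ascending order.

1.2 MHz, 2.4 MHz, 6.18 MHz, 12.52 MHz, 16.2 MHz

fs/2 = 16.22 MHz.
71.06 MHz mod fs = 6.18 MHz.
6.18 MHz ≤ fs/2 = 16.22 MHz, appears at 6.18 MHz.
63.68 MHz mod fs = 31.24 MHz.
31.24 MHz > fs/2 = 16.22 MHz, folds to fs − 31.24 MHz = 1.2 MHz.
19.92 MHz > fs/2 = 16.22 MHz, folds to fs − 19.92 MHz = 12.52 MHz.
113.56 MHz mod fs = 16.24 MHz.
16.24 MHz > fs/2 = 16.22 MHz, folds to fs − 16.24 MHz = 16.2 MHz.
67.28 MHz mod fs = 2.4 MHz.
2.4 MHz ≤ fs/2 = 16.22 MHz, appears at 2.4 MHz.
Distinct values: {1.2 MHz, 2.4 MHz, 6.18 MHz, 12.52 MHz, 16.2 MHz}.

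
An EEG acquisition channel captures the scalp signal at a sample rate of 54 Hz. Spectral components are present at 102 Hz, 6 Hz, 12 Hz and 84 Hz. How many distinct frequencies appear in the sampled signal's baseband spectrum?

fs/2 = 27 Hz.
102 Hz mod fs = 48 Hz.
48 Hz > fs/2 = 27 Hz, folds to fs − 48 Hz = 6 Hz.
6 Hz ≤ fs/2 = 27 Hz, passes unchanged.
12 Hz ≤ fs/2 = 27 Hz, passes unchanged.
84 Hz mod fs = 30 Hz.
30 Hz > fs/2 = 27 Hz, folds to fs − 30 Hz = 24 Hz.
Distinct values: {6 Hz, 12 Hz, 24 Hz} → 3.

3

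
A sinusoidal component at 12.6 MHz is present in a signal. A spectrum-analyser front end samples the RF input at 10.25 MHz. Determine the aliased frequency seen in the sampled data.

2.35 MHz

12.6 MHz mod fs = 2.35 MHz.
2.35 MHz ≤ fs/2 = 5.125 MHz, appears at 2.35 MHz.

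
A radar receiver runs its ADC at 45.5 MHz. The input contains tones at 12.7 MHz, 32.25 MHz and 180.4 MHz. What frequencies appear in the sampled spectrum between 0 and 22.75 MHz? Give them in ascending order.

1.6 MHz, 12.7 MHz, 13.25 MHz

fs/2 = 22.75 MHz.
12.7 MHz ≤ fs/2 = 22.75 MHz, passes unchanged.
32.25 MHz > fs/2 = 22.75 MHz, folds to fs − 32.25 MHz = 13.25 MHz.
180.4 MHz mod fs = 43.9 MHz.
43.9 MHz > fs/2 = 22.75 MHz, folds to fs − 43.9 MHz = 1.6 MHz.
Distinct values: {1.6 MHz, 12.7 MHz, 13.25 MHz}.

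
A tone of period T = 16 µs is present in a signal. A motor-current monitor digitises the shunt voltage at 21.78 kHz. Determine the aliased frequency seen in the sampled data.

T = 16 µs → f = 1/T = 62.5 kHz.
62.5 kHz mod fs = 18.94 kHz.
18.94 kHz > fs/2 = 10.89 kHz, folds to fs − 18.94 kHz = 2.84 kHz.

2.84 kHz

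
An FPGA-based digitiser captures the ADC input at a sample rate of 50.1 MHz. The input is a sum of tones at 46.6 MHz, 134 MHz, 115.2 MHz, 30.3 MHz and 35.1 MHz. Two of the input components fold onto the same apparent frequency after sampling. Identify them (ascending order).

35.1 MHz, 115.2 MHz

fs/2 = 25.05 MHz.
46.6 MHz > fs/2 = 25.05 MHz, folds to fs − 46.6 MHz = 3.5 MHz.
134 MHz mod fs = 33.8 MHz.
33.8 MHz > fs/2 = 25.05 MHz, folds to fs − 33.8 MHz = 16.3 MHz.
115.2 MHz mod fs = 15 MHz.
15 MHz ≤ fs/2 = 25.05 MHz, appears at 15 MHz.
30.3 MHz > fs/2 = 25.05 MHz, folds to fs − 30.3 MHz = 19.8 MHz.
35.1 MHz > fs/2 = 25.05 MHz, folds to fs − 35.1 MHz = 15 MHz.
35.1 MHz and 115.2 MHz both map to 15 MHz.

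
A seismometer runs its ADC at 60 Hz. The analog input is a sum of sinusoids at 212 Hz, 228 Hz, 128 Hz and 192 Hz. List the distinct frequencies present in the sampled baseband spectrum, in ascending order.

8 Hz, 12 Hz, 28 Hz

fs/2 = 30 Hz.
212 Hz mod fs = 32 Hz.
32 Hz > fs/2 = 30 Hz, folds to fs − 32 Hz = 28 Hz.
228 Hz mod fs = 48 Hz.
48 Hz > fs/2 = 30 Hz, folds to fs − 48 Hz = 12 Hz.
128 Hz mod fs = 8 Hz.
8 Hz ≤ fs/2 = 30 Hz, appears at 8 Hz.
192 Hz mod fs = 12 Hz.
12 Hz ≤ fs/2 = 30 Hz, appears at 12 Hz.
Distinct values: {8 Hz, 12 Hz, 28 Hz}.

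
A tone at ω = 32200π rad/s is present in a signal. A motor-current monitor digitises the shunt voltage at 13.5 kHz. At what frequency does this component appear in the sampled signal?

ω = 32200π rad/s → f = ω/(2π) = 16100 Hz = 16.1 kHz.
16.1 kHz mod fs = 2.6 kHz.
2.6 kHz ≤ fs/2 = 6.75 kHz, appears at 2.6 kHz.

2.6 kHz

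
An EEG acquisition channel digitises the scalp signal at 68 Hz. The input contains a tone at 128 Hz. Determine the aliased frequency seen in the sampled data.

8 Hz

128 Hz mod fs = 60 Hz.
60 Hz > fs/2 = 34 Hz, folds to fs − 60 Hz = 8 Hz.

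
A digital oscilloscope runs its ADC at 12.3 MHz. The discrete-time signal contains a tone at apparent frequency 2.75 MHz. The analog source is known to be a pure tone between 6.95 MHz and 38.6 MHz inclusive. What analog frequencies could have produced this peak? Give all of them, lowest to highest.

Frequencies that alias to 2.75 MHz are k·fs ± 2.75 MHz for integer k ≥ 0.
k=0: 2.75 MHz.
k=1: 9.55 MHz, 15.05 MHz.
k=2: 21.85 MHz, 27.35 MHz.
k=3: 34.15 MHz, 39.65 MHz.
k=4: 46.45 MHz, 51.95 MHz.
Within [6.95 MHz, 38.6 MHz]: 9.55 MHz, 15.05 MHz, 21.85 MHz, 27.35 MHz, 34.15 MHz.

9.55 MHz, 15.05 MHz, 21.85 MHz, 27.35 MHz, 34.15 MHz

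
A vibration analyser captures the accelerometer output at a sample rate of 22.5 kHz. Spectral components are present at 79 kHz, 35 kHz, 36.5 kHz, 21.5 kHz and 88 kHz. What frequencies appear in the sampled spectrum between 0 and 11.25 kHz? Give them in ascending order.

1 kHz, 2 kHz, 8.5 kHz, 10 kHz, 11 kHz

fs/2 = 11.25 kHz.
79 kHz mod fs = 11.5 kHz.
11.5 kHz > fs/2 = 11.25 kHz, folds to fs − 11.5 kHz = 11 kHz.
35 kHz mod fs = 12.5 kHz.
12.5 kHz > fs/2 = 11.25 kHz, folds to fs − 12.5 kHz = 10 kHz.
36.5 kHz mod fs = 14 kHz.
14 kHz > fs/2 = 11.25 kHz, folds to fs − 14 kHz = 8.5 kHz.
21.5 kHz > fs/2 = 11.25 kHz, folds to fs − 21.5 kHz = 1 kHz.
88 kHz mod fs = 20.5 kHz.
20.5 kHz > fs/2 = 11.25 kHz, folds to fs − 20.5 kHz = 2 kHz.
Distinct values: {1 kHz, 2 kHz, 8.5 kHz, 10 kHz, 11 kHz}.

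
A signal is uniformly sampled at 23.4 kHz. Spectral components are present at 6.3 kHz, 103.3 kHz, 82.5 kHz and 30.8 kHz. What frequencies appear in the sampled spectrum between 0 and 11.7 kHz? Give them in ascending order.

fs/2 = 11.7 kHz.
6.3 kHz ≤ fs/2 = 11.7 kHz, passes unchanged.
103.3 kHz mod fs = 9.7 kHz.
9.7 kHz ≤ fs/2 = 11.7 kHz, appears at 9.7 kHz.
82.5 kHz mod fs = 12.3 kHz.
12.3 kHz > fs/2 = 11.7 kHz, folds to fs − 12.3 kHz = 11.1 kHz.
30.8 kHz mod fs = 7.4 kHz.
7.4 kHz ≤ fs/2 = 11.7 kHz, appears at 7.4 kHz.
Distinct values: {6.3 kHz, 7.4 kHz, 9.7 kHz, 11.1 kHz}.

6.3 kHz, 7.4 kHz, 9.7 kHz, 11.1 kHz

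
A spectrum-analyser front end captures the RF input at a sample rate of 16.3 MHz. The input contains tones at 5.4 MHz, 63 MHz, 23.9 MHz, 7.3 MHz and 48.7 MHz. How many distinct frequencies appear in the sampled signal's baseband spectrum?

5

fs/2 = 8.15 MHz.
5.4 MHz ≤ fs/2 = 8.15 MHz, passes unchanged.
63 MHz mod fs = 14.1 MHz.
14.1 MHz > fs/2 = 8.15 MHz, folds to fs − 14.1 MHz = 2.2 MHz.
23.9 MHz mod fs = 7.6 MHz.
7.6 MHz ≤ fs/2 = 8.15 MHz, appears at 7.6 MHz.
7.3 MHz ≤ fs/2 = 8.15 MHz, passes unchanged.
48.7 MHz mod fs = 16.1 MHz.
16.1 MHz > fs/2 = 8.15 MHz, folds to fs − 16.1 MHz = 0.2 MHz.
Distinct values: {0.2 MHz, 2.2 MHz, 5.4 MHz, 7.3 MHz, 7.6 MHz} → 5.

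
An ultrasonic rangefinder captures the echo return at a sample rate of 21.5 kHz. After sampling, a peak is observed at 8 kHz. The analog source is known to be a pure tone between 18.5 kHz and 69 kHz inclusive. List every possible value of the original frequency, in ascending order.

Frequencies that alias to 8 kHz are k·fs ± 8 kHz for integer k ≥ 0.
k=0: 8 kHz.
k=1: 13.5 kHz, 29.5 kHz.
k=2: 35 kHz, 51 kHz.
k=3: 56.5 kHz, 72.5 kHz.
k=4: 78 kHz, 94 kHz.
Within [18.5 kHz, 69 kHz]: 29.5 kHz, 35 kHz, 51 kHz, 56.5 kHz.

29.5 kHz, 35 kHz, 51 kHz, 56.5 kHz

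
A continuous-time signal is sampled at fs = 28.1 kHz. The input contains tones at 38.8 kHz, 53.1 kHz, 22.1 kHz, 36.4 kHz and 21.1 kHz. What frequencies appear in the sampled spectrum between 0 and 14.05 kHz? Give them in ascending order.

3.1 kHz, 6 kHz, 7 kHz, 8.3 kHz, 10.7 kHz

fs/2 = 14.05 kHz.
38.8 kHz mod fs = 10.7 kHz.
10.7 kHz ≤ fs/2 = 14.05 kHz, appears at 10.7 kHz.
53.1 kHz mod fs = 25 kHz.
25 kHz > fs/2 = 14.05 kHz, folds to fs − 25 kHz = 3.1 kHz.
22.1 kHz > fs/2 = 14.05 kHz, folds to fs − 22.1 kHz = 6 kHz.
36.4 kHz mod fs = 8.3 kHz.
8.3 kHz ≤ fs/2 = 14.05 kHz, appears at 8.3 kHz.
21.1 kHz > fs/2 = 14.05 kHz, folds to fs − 21.1 kHz = 7 kHz.
Distinct values: {3.1 kHz, 6 kHz, 7 kHz, 8.3 kHz, 10.7 kHz}.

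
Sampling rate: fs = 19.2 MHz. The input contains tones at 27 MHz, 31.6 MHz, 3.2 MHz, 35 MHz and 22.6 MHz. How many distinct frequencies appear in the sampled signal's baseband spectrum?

4

fs/2 = 9.6 MHz.
27 MHz mod fs = 7.8 MHz.
7.8 MHz ≤ fs/2 = 9.6 MHz, appears at 7.8 MHz.
31.6 MHz mod fs = 12.4 MHz.
12.4 MHz > fs/2 = 9.6 MHz, folds to fs − 12.4 MHz = 6.8 MHz.
3.2 MHz ≤ fs/2 = 9.6 MHz, passes unchanged.
35 MHz mod fs = 15.8 MHz.
15.8 MHz > fs/2 = 9.6 MHz, folds to fs − 15.8 MHz = 3.4 MHz.
22.6 MHz mod fs = 3.4 MHz.
3.4 MHz ≤ fs/2 = 9.6 MHz, appears at 3.4 MHz.
Distinct values: {3.2 MHz, 3.4 MHz, 6.8 MHz, 7.8 MHz} → 4.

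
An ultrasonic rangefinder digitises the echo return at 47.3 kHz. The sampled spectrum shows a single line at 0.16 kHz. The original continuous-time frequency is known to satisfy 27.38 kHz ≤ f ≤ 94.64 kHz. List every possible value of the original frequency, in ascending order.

Frequencies that alias to 0.16 kHz are k·fs ± 0.16 kHz for integer k ≥ 0.
k=0: 0.16 kHz.
k=1: 47.14 kHz, 47.46 kHz.
k=2: 94.44 kHz, 94.76 kHz.
k=3: 141.74 kHz, 142.06 kHz.
Within [27.38 kHz, 94.64 kHz]: 47.14 kHz, 47.46 kHz, 94.44 kHz.

47.14 kHz, 47.46 kHz, 94.44 kHz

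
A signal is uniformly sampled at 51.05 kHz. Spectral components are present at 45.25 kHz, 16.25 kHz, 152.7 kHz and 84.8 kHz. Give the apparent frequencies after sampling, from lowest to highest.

0.45 kHz, 5.8 kHz, 16.25 kHz, 17.3 kHz

fs/2 = 25.525 kHz.
45.25 kHz > fs/2 = 25.525 kHz, folds to fs − 45.25 kHz = 5.8 kHz.
16.25 kHz ≤ fs/2 = 25.525 kHz, passes unchanged.
152.7 kHz mod fs = 50.6 kHz.
50.6 kHz > fs/2 = 25.525 kHz, folds to fs − 50.6 kHz = 0.45 kHz.
84.8 kHz mod fs = 33.75 kHz.
33.75 kHz > fs/2 = 25.525 kHz, folds to fs − 33.75 kHz = 17.3 kHz.
Distinct values: {0.45 kHz, 5.8 kHz, 16.25 kHz, 17.3 kHz}.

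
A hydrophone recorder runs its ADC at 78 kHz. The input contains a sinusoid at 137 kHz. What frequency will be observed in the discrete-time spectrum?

19 kHz

137 kHz mod fs = 59 kHz.
59 kHz > fs/2 = 39 kHz, folds to fs − 59 kHz = 19 kHz.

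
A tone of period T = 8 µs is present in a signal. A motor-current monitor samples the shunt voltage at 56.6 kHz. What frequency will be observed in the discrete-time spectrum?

T = 8 µs → f = 1/T = 125 kHz.
125 kHz mod fs = 11.8 kHz.
11.8 kHz ≤ fs/2 = 28.3 kHz, appears at 11.8 kHz.

11.8 kHz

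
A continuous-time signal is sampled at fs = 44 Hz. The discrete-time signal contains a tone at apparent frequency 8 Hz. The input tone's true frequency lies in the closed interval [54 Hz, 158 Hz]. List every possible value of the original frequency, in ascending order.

Frequencies that alias to 8 Hz are k·fs ± 8 Hz for integer k ≥ 0.
k=0: 8 Hz.
k=1: 36 Hz, 52 Hz.
k=2: 80 Hz, 96 Hz.
k=3: 124 Hz, 140 Hz.
k=4: 168 Hz, 184 Hz.
Within [54 Hz, 158 Hz]: 80 Hz, 96 Hz, 124 Hz, 140 Hz.

80 Hz, 96 Hz, 124 Hz, 140 Hz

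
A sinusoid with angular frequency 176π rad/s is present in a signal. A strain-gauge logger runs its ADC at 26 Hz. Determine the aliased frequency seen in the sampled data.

ω = 176π rad/s → f = ω/(2π) = 88 Hz.
88 Hz mod fs = 10 Hz.
10 Hz ≤ fs/2 = 13 Hz, appears at 10 Hz.

10 Hz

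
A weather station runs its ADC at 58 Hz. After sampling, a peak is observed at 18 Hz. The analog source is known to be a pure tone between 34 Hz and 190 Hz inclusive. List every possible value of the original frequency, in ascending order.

40 Hz, 76 Hz, 98 Hz, 134 Hz, 156 Hz

Frequencies that alias to 18 Hz are k·fs ± 18 Hz for integer k ≥ 0.
k=0: 18 Hz.
k=1: 40 Hz, 76 Hz.
k=2: 98 Hz, 134 Hz.
k=3: 156 Hz, 192 Hz.
k=4: 214 Hz, 250 Hz.
Within [34 Hz, 190 Hz]: 40 Hz, 76 Hz, 98 Hz, 134 Hz, 156 Hz.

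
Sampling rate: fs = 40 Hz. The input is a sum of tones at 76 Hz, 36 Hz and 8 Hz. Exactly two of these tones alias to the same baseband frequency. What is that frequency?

fs/2 = 20 Hz.
76 Hz mod fs = 36 Hz.
36 Hz > fs/2 = 20 Hz, folds to fs − 36 Hz = 4 Hz.
36 Hz > fs/2 = 20 Hz, folds to fs − 36 Hz = 4 Hz.
8 Hz ≤ fs/2 = 20 Hz, passes unchanged.
36 Hz and 76 Hz both map to 4 Hz.

4 Hz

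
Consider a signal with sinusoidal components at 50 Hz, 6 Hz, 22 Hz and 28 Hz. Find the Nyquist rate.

Highest-frequency component: 50 Hz.
Nyquist rate = 2 × 50 Hz = 100 Hz.

100 Hz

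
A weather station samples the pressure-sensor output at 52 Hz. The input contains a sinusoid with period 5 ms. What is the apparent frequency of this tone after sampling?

T = 5 ms → f = 1/T = 200 Hz.
200 Hz mod fs = 44 Hz.
44 Hz > fs/2 = 26 Hz, folds to fs − 44 Hz = 8 Hz.

8 Hz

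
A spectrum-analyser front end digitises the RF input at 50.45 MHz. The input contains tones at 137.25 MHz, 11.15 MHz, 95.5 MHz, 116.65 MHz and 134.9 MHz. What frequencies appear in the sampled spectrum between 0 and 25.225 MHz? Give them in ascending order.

5.4 MHz, 11.15 MHz, 14.1 MHz, 15.75 MHz, 16.45 MHz

fs/2 = 25.225 MHz.
137.25 MHz mod fs = 36.35 MHz.
36.35 MHz > fs/2 = 25.225 MHz, folds to fs − 36.35 MHz = 14.1 MHz.
11.15 MHz ≤ fs/2 = 25.225 MHz, passes unchanged.
95.5 MHz mod fs = 45.05 MHz.
45.05 MHz > fs/2 = 25.225 MHz, folds to fs − 45.05 MHz = 5.4 MHz.
116.65 MHz mod fs = 15.75 MHz.
15.75 MHz ≤ fs/2 = 25.225 MHz, appears at 15.75 MHz.
134.9 MHz mod fs = 34 MHz.
34 MHz > fs/2 = 25.225 MHz, folds to fs − 34 MHz = 16.45 MHz.
Distinct values: {5.4 MHz, 11.15 MHz, 14.1 MHz, 15.75 MHz, 16.45 MHz}.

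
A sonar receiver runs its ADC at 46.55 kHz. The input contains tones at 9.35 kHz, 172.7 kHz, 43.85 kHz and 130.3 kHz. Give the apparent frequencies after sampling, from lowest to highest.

fs/2 = 23.275 kHz.
9.35 kHz ≤ fs/2 = 23.275 kHz, passes unchanged.
172.7 kHz mod fs = 33.05 kHz.
33.05 kHz > fs/2 = 23.275 kHz, folds to fs − 33.05 kHz = 13.5 kHz.
43.85 kHz > fs/2 = 23.275 kHz, folds to fs − 43.85 kHz = 2.7 kHz.
130.3 kHz mod fs = 37.2 kHz.
37.2 kHz > fs/2 = 23.275 kHz, folds to fs − 37.2 kHz = 9.35 kHz.
Distinct values: {2.7 kHz, 9.35 kHz, 13.5 kHz}.

2.7 kHz, 9.35 kHz, 13.5 kHz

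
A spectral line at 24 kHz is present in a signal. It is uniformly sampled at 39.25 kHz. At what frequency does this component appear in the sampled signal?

24 kHz > fs/2 = 19.625 kHz, folds to fs − 24 kHz = 15.25 kHz.

15.25 kHz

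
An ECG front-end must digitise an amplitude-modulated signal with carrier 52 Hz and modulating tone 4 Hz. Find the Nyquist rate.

112 Hz

AM sidebands sit at fc ± fm = 48 Hz and 56 Hz.
Highest-frequency component: 56 Hz.
Nyquist rate = 2 × 56 Hz = 112 Hz.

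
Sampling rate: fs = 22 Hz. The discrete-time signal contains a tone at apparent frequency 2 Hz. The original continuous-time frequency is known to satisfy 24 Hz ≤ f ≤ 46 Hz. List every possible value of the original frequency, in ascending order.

24 Hz, 42 Hz, 46 Hz

Frequencies that alias to 2 Hz are k·fs ± 2 Hz for integer k ≥ 0.
k=0: 2 Hz.
k=1: 20 Hz, 24 Hz.
k=2: 42 Hz, 46 Hz.
k=3: 64 Hz, 68 Hz.
Within [24 Hz, 46 Hz]: 24 Hz, 42 Hz, 46 Hz.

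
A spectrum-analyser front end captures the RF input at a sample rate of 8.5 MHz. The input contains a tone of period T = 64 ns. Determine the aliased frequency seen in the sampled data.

T = 64 ns → f = 1/T = 15.625 MHz.
15.625 MHz mod fs = 7.125 MHz.
7.125 MHz > fs/2 = 4.25 MHz, folds to fs − 7.125 MHz = 1.375 MHz.

1.375 MHz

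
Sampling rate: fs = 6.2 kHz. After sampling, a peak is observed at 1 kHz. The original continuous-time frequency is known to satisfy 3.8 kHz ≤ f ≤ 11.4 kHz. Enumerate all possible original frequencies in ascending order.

5.2 kHz, 7.2 kHz, 11.4 kHz

Frequencies that alias to 1 kHz are k·fs ± 1 kHz for integer k ≥ 0.
k=0: 1 kHz.
k=1: 5.2 kHz, 7.2 kHz.
k=2: 11.4 kHz, 13.4 kHz.
k=3: 17.6 kHz, 19.6 kHz.
Within [3.8 kHz, 11.4 kHz]: 5.2 kHz, 7.2 kHz, 11.4 kHz.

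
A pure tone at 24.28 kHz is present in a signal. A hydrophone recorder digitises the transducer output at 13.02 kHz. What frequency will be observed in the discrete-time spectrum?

24.28 kHz mod fs = 11.26 kHz.
11.26 kHz > fs/2 = 6.51 kHz, folds to fs − 11.26 kHz = 1.76 kHz.

1.76 kHz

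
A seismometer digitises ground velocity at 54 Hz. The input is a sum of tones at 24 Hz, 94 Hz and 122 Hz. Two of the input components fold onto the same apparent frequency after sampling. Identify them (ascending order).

94 Hz, 122 Hz

fs/2 = 27 Hz.
24 Hz ≤ fs/2 = 27 Hz, passes unchanged.
94 Hz mod fs = 40 Hz.
40 Hz > fs/2 = 27 Hz, folds to fs − 40 Hz = 14 Hz.
122 Hz mod fs = 14 Hz.
14 Hz ≤ fs/2 = 27 Hz, appears at 14 Hz.
94 Hz and 122 Hz both map to 14 Hz.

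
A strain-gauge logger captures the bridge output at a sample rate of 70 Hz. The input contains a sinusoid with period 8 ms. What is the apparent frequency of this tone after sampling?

15 Hz

T = 8 ms → f = 1/T = 125 Hz.
125 Hz mod fs = 55 Hz.
55 Hz > fs/2 = 35 Hz, folds to fs − 55 Hz = 15 Hz.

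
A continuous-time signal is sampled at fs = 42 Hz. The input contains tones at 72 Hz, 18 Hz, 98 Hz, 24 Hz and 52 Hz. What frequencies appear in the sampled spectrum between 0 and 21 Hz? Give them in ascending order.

10 Hz, 12 Hz, 14 Hz, 18 Hz

fs/2 = 21 Hz.
72 Hz mod fs = 30 Hz.
30 Hz > fs/2 = 21 Hz, folds to fs − 30 Hz = 12 Hz.
18 Hz ≤ fs/2 = 21 Hz, passes unchanged.
98 Hz mod fs = 14 Hz.
14 Hz ≤ fs/2 = 21 Hz, appears at 14 Hz.
24 Hz > fs/2 = 21 Hz, folds to fs − 24 Hz = 18 Hz.
52 Hz mod fs = 10 Hz.
10 Hz ≤ fs/2 = 21 Hz, appears at 10 Hz.
Distinct values: {10 Hz, 12 Hz, 14 Hz, 18 Hz}.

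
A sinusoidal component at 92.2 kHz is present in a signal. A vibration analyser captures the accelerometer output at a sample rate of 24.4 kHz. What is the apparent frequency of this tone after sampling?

92.2 kHz mod fs = 19 kHz.
19 kHz > fs/2 = 12.2 kHz, folds to fs − 19 kHz = 5.4 kHz.

5.4 kHz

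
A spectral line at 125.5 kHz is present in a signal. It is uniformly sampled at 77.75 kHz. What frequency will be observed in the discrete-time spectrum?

125.5 kHz mod fs = 47.75 kHz.
47.75 kHz > fs/2 = 38.875 kHz, folds to fs − 47.75 kHz = 30 kHz.

30 kHz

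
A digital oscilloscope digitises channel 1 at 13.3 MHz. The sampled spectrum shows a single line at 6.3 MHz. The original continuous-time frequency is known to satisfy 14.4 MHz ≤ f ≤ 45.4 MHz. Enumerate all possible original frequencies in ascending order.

19.6 MHz, 20.3 MHz, 32.9 MHz, 33.6 MHz

Frequencies that alias to 6.3 MHz are k·fs ± 6.3 MHz for integer k ≥ 0.
k=0: 6.3 MHz.
k=1: 7 MHz, 19.6 MHz.
k=2: 20.3 MHz, 32.9 MHz.
k=3: 33.6 MHz, 46.2 MHz.
k=4: 46.9 MHz, 59.5 MHz.
Within [14.4 MHz, 45.4 MHz]: 19.6 MHz, 20.3 MHz, 32.9 MHz, 33.6 MHz.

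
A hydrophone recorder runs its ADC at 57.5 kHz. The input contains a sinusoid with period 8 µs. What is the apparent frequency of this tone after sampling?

10 kHz

T = 8 µs → f = 1/T = 125 kHz.
125 kHz mod fs = 10 kHz.
10 kHz ≤ fs/2 = 28.75 kHz, appears at 10 kHz.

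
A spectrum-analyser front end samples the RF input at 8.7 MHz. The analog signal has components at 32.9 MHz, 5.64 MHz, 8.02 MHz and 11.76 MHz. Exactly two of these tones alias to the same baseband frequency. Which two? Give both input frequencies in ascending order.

5.64 MHz, 11.76 MHz

fs/2 = 4.35 MHz.
32.9 MHz mod fs = 6.8 MHz.
6.8 MHz > fs/2 = 4.35 MHz, folds to fs − 6.8 MHz = 1.9 MHz.
5.64 MHz > fs/2 = 4.35 MHz, folds to fs − 5.64 MHz = 3.06 MHz.
8.02 MHz > fs/2 = 4.35 MHz, folds to fs − 8.02 MHz = 0.68 MHz.
11.76 MHz mod fs = 3.06 MHz.
3.06 MHz ≤ fs/2 = 4.35 MHz, appears at 3.06 MHz.
5.64 MHz and 11.76 MHz both map to 3.06 MHz.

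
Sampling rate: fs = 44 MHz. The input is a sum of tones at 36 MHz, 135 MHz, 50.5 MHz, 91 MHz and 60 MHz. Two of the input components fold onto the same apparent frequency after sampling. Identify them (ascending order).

91 MHz, 135 MHz

fs/2 = 22 MHz.
36 MHz > fs/2 = 22 MHz, folds to fs − 36 MHz = 8 MHz.
135 MHz mod fs = 3 MHz.
3 MHz ≤ fs/2 = 22 MHz, appears at 3 MHz.
50.5 MHz mod fs = 6.5 MHz.
6.5 MHz ≤ fs/2 = 22 MHz, appears at 6.5 MHz.
91 MHz mod fs = 3 MHz.
3 MHz ≤ fs/2 = 22 MHz, appears at 3 MHz.
60 MHz mod fs = 16 MHz.
16 MHz ≤ fs/2 = 22 MHz, appears at 16 MHz.
91 MHz and 135 MHz both map to 3 MHz.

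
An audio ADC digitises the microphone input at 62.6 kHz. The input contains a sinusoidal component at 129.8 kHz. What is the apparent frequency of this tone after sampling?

4.6 kHz

129.8 kHz mod fs = 4.6 kHz.
4.6 kHz ≤ fs/2 = 31.3 kHz, appears at 4.6 kHz.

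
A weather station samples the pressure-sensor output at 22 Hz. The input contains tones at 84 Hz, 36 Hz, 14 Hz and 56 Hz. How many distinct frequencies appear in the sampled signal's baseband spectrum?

3

fs/2 = 11 Hz.
84 Hz mod fs = 18 Hz.
18 Hz > fs/2 = 11 Hz, folds to fs − 18 Hz = 4 Hz.
36 Hz mod fs = 14 Hz.
14 Hz > fs/2 = 11 Hz, folds to fs − 14 Hz = 8 Hz.
14 Hz > fs/2 = 11 Hz, folds to fs − 14 Hz = 8 Hz.
56 Hz mod fs = 12 Hz.
12 Hz > fs/2 = 11 Hz, folds to fs − 12 Hz = 10 Hz.
Distinct values: {4 Hz, 8 Hz, 10 Hz} → 3.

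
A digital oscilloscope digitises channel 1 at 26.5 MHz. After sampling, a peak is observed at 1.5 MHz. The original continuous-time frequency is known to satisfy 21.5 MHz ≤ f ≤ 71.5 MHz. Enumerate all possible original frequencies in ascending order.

25 MHz, 28 MHz, 51.5 MHz, 54.5 MHz

Frequencies that alias to 1.5 MHz are k·fs ± 1.5 MHz for integer k ≥ 0.
k=0: 1.5 MHz.
k=1: 25 MHz, 28 MHz.
k=2: 51.5 MHz, 54.5 MHz.
k=3: 78 MHz, 81 MHz.
Within [21.5 MHz, 71.5 MHz]: 25 MHz, 28 MHz, 51.5 MHz, 54.5 MHz.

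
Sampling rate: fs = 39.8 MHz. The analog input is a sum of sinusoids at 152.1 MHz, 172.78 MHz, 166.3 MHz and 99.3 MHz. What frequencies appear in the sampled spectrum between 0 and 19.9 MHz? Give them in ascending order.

7.1 MHz, 13.58 MHz, 19.7 MHz

fs/2 = 19.9 MHz.
152.1 MHz mod fs = 32.7 MHz.
32.7 MHz > fs/2 = 19.9 MHz, folds to fs − 32.7 MHz = 7.1 MHz.
172.78 MHz mod fs = 13.58 MHz.
13.58 MHz ≤ fs/2 = 19.9 MHz, appears at 13.58 MHz.
166.3 MHz mod fs = 7.1 MHz.
7.1 MHz ≤ fs/2 = 19.9 MHz, appears at 7.1 MHz.
99.3 MHz mod fs = 19.7 MHz.
19.7 MHz ≤ fs/2 = 19.9 MHz, appears at 19.7 MHz.
Distinct values: {7.1 MHz, 13.58 MHz, 19.7 MHz}.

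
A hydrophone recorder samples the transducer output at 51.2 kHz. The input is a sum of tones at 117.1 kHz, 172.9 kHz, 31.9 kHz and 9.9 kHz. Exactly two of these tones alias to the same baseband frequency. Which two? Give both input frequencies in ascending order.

fs/2 = 25.6 kHz.
117.1 kHz mod fs = 14.7 kHz.
14.7 kHz ≤ fs/2 = 25.6 kHz, appears at 14.7 kHz.
172.9 kHz mod fs = 19.3 kHz.
19.3 kHz ≤ fs/2 = 25.6 kHz, appears at 19.3 kHz.
31.9 kHz > fs/2 = 25.6 kHz, folds to fs − 31.9 kHz = 19.3 kHz.
9.9 kHz ≤ fs/2 = 25.6 kHz, passes unchanged.
31.9 kHz and 172.9 kHz both map to 19.3 kHz.

31.9 kHz, 172.9 kHz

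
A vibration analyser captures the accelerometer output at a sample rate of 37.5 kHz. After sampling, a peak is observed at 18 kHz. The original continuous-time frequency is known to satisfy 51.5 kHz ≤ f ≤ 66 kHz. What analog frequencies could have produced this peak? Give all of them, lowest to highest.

55.5 kHz, 57 kHz

Frequencies that alias to 18 kHz are k·fs ± 18 kHz for integer k ≥ 0.
k=0: 18 kHz.
k=1: 19.5 kHz, 55.5 kHz.
k=2: 57 kHz, 93 kHz.
k=3: 94.5 kHz, 130.5 kHz.
Within [51.5 kHz, 66 kHz]: 55.5 kHz, 57 kHz.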